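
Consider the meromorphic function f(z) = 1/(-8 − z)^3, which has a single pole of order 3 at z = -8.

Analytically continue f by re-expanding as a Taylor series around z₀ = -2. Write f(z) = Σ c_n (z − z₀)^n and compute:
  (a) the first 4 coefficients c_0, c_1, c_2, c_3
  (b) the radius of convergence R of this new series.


Let w = z − z₀, so z = z₀ + w.
Then -8 − z = -8 − (z₀ + w) = (-8 − z₀) − w = -6 − w.
f(z) = 1/(-6 − w)^3 = (1/(-6)^3) · (1 − w/(-6))^{−3}.
By the binomial series (1−u)^{−3} = Σ_{n≥0} C(n+2, 2) u^n for |u|<1, with u = w/(-6):
  c_n = C(n+2, 2) / (-6)^(n+3).
  c_0 = 1/(-6)^3 = -1/216.
  c_1 = 3/(-6)^4 = 1/432.
  c_2 = 6/(-6)^5 = -1/1296.
  c_3 = 10/(-6)^6 = 5/23328.
The series is valid for |w/d| < 1, i.e. |z − z₀| < |d|.
Radius of convergence: R = |-8 − z₀| = |-6| = 6 (distance from z₀ to the singularity z = -8).

c_0 = -1/216, c_1 = 1/432, c_2 = -1/1296, c_3 = 5/23328; R = 6.


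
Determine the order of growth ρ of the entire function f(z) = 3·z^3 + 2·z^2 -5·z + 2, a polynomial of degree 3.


|f(z)| ≤ Σ|c_k|·r^k = O(r^3) as r → ∞. Polynomial growth is O(e^{r^ε}) for every ε > 0 (since r^3/e^{r^ε} → 0), so ρ ≤ ε for all ε > 0, i.e. ρ = 0. Every nonconstant polynomial has order 0.
Therefore ρ = 0.

Order ρ = 0.


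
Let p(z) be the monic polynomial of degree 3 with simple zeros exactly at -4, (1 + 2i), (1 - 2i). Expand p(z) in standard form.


The polynomial is p(z) = ∏_{α ∈ S} (z − α), where S = {-4, (1 + 2i), (1 - 2i)}.
Expanding the product yields: p(z) = z^3 + 2·z^2 -3·z + 20.
Note conjugate pairs combine to real quadratics: (z − (1+2i))(z − (1−2i)) = z² − 2z + 5.
The resulting polynomial has degree 3 and real coefficients as required.

p(z) = z^3 + 2·z^2 -3·z + 20.


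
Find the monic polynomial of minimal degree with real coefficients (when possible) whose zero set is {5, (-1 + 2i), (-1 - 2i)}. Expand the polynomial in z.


The polynomial is p(z) = ∏_{α ∈ S} (z − α), where S = {5, (-1 + 2i), (-1 - 2i)}.
Expanding the product yields: p(z) = z^3 -3·z^2 -5·z -25.
Note conjugate pairs combine to real quadratics: (z − (-1+2i))(z − (-1−2i)) = z² + 2z + 5.
The resulting polynomial has degree 3 and real coefficients as required.

p(z) = z^3 -3·z^2 -5·z -25.


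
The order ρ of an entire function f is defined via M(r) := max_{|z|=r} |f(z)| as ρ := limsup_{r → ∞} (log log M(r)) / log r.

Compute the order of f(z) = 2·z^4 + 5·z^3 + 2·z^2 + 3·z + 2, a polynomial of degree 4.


|f(z)| ≤ Σ|c_k|·r^k = O(r^4) as r → ∞. Polynomial growth is O(e^{r^ε}) for every ε > 0 (since r^4/e^{r^ε} → 0), so ρ ≤ ε for all ε > 0, i.e. ρ = 0. Every nonconstant polynomial has order 0.
Therefore ρ = 0.

Order ρ = 0.


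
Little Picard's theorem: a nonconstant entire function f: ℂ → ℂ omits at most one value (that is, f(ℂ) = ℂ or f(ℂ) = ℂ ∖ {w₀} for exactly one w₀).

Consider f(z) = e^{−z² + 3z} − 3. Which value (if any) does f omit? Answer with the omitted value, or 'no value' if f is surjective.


Little Picard bounds the complement of f(ℂ) to at most one point.
The exponent g(z) = −z² + 3z is a nonconstant polynomial, hence surjective onto ℂ. So e^{g(z)} takes every value in {e^w : w ∈ ℂ} = ℂ ∖ {0}. Adding -3 shifts the range to ℂ ∖ {-3}. f omits exactly -3.

Omitted value: -3.


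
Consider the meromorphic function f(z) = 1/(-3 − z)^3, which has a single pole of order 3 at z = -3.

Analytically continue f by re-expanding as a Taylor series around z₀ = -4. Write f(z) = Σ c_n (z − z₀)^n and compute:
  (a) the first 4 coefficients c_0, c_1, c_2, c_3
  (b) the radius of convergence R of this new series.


Let w = z − z₀, so z = z₀ + w.
Then -3 − z = -3 − (z₀ + w) = (-3 − z₀) − w = 1 − w.
f(z) = 1/(1 − w)^3 = (1/(1)^3) · (1 − w/(1))^{−3}.
By the binomial series (1−u)^{−3} = Σ_{n≥0} C(n+2, 2) u^n for |u|<1, with u = w/(1):
  c_n = C(n+2, 2) / (1)^(n+3).
  c_0 = 1/(1)^3 = 1.
  c_1 = 3/(1)^4 = 3.
  c_2 = 6/(1)^5 = 6.
  c_3 = 10/(1)^6 = 10.
The series is valid for |w/d| < 1, i.e. |z − z₀| < |d|.
Radius of convergence: R = |-3 − z₀| = |1| = 1 (distance from z₀ to the singularity z = -3).

c_0 = 1, c_1 = 3, c_2 = 6, c_3 = 10; R = 1.


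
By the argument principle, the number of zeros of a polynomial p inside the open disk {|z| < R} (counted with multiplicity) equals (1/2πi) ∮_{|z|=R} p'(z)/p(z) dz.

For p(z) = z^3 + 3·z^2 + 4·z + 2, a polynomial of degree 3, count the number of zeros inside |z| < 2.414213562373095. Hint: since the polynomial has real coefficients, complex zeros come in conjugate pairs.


The zeros of p are: -1, (-1 + 1i), (-1 - 1i).
Their magnitudes are: 1, 1.414, 1.414.
Zeros with |z| < R = 2.414213562373095: -1, (-1 + 1i), (-1 - 1i).
Count = 3.
By the argument principle, (1/2πi) ∮_{|z|=R} p'(z)/p(z) dz equals exactly this count.

Number of zeros inside |z| < 2.414213562373095: 3.


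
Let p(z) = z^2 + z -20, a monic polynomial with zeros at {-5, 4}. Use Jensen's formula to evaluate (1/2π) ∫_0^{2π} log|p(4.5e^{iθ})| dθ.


Zeros: -5, 4; r = 4.5.
Inside |z| < r: 4. Outside (|z| ≥ r): -5.
p(0) = -20, so log|p(0)| = log(20) = 2.9957.
Apply Jensen: I(r) = log|p(0)| + Σ_k log(r/|z_k|), summed over zeros inside |z| < r.
  log(r/|z_k|) for z_k = 4: log(4.5/4) = 0.1178
  Outside zeros (-5) contribute nothing to the Jensen sum.
Sum over inside zeros: 0.1178.
I(r) = log|p(0)| + (inside sum) = 2.9957 + 0.1178 = 3.1135.
Note: since some zeros are outside |z| ≤ r, the simplified n·log(r) form does NOT apply — only the inside zeros contribute.

I(r) ≈ 3.1135.


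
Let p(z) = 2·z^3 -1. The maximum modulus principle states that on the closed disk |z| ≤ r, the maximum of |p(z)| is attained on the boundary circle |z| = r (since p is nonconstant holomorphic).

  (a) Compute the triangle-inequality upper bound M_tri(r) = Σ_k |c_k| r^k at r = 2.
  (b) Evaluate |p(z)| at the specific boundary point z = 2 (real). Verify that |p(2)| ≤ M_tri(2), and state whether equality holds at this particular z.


Coefficients: c_0 = -1, c_1 = 0, c_2 = 0, c_3 = 2. Radius r = 2.
Part (a). Triangle bound: M_tri(r) = Σ_k |c_k| r^k
  = |-1|·2^0 + |0|·2^1 + |0|·2^2 + |2|·2^3
  = 1 + 0 + 0 + 16 = 17.
This bounds M(r) := max_{|z|=r} |p(z)| from above; equality holds iff all terms c_k z^k can be made to align in phase at a single z on |z|=r.
Part (b). At z = 2 (real, on the circle |z| = r):
  p(2) = (-1)·2^0 + (0)·2^1 + (0)·2^2 + (2)·2^3 = 15.
  |p(2)| = 15.
Check: |p(2)| = 15 ≤ 17 = M_tri(2). ✓ Equality does not hold at z = 2 (the coefficients have mixed signs, so the terms do not all align in phase there).

M_tri(2) = 17; |p(2)| = 15; equality at z=2: no.


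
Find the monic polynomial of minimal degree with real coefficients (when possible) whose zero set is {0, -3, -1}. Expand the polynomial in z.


The polynomial is p(z) = ∏_{α ∈ S} (z − α), where S = {0, -3, -1}.
Expanding the product yields: p(z) = z^3 + 4·z^2 + 3·z.
The resulting polynomial has degree 3 and real coefficients as required.

p(z) = z^3 + 4·z^2 + 3·z.


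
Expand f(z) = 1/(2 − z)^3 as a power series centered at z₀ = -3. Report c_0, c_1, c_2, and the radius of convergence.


Let w = z − z₀, so z = z₀ + w.
Then 2 − z = 2 − (z₀ + w) = (2 − z₀) − w = 5 − w.
f(z) = 1/(5 − w)^3 = (1/(5)^3) · (1 − w/(5))^{−3}.
By the binomial series (1−u)^{−3} = Σ_{n≥0} C(n+2, 2) u^n for |u|<1, with u = w/(5):
  c_n = C(n+2, 2) / (5)^(n+3).
  c_0 = 1/(5)^3 = 1/125.
  c_1 = 3/(5)^4 = 3/625.
  c_2 = 6/(5)^5 = 6/3125.
The series is valid for |w/d| < 1, i.e. |z − z₀| < |d|.
Radius of convergence: R = |2 − z₀| = |5| = 5 (distance from z₀ to the singularity z = 2).

c_0 = 1/125, c_1 = 3/625, c_2 = 6/3125; R = 5.


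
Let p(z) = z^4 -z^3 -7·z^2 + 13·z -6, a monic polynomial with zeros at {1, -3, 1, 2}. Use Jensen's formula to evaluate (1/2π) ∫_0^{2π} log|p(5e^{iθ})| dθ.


Zeros: -3, 1, 1, 2; r = 5.
Inside |z| < r: -3, 1, 1, 2. Outside (|z| ≥ r): ∅.
p(0) = -6, so log|p(0)| = log(6) = 1.7918.
Apply Jensen: I(r) = log|p(0)| + Σ_k log(r/|z_k|), summed over zeros inside |z| < r.
  log(r/|z_k|) for z_k = 1: log(5/1) = 1.6094
  log(r/|z_k|) for z_k = -3: log(5/3) = 0.5108
  log(r/|z_k|) for z_k = 1: log(5/1) = 1.6094
  log(r/|z_k|) for z_k = 2: log(5/2) = 0.9163
Sum over inside zeros: 4.6460.
I(r) = log|p(0)| + (inside sum) = 1.7918 + 4.6460 = 6.4378.
Closed form (all zeros inside, monic): I(r) = n·log(r) = 4·log(5) = 6.4378. ✓

I(r) ≈ 6.4378.


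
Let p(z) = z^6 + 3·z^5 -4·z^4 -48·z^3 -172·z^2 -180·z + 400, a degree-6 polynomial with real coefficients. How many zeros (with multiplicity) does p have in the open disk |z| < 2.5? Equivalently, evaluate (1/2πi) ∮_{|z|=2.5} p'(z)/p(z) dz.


The zeros of p are: 4, (-3 + 1i), (-3 - 1i), 1, (-1 + 3i), (-1 - 3i).
Their magnitudes are: 4, 3.162, 3.162, 1, 3.162, 3.162.
Zeros with |z| < R = 2.5: 1.
Count = 1.
By the argument principle, (1/2πi) ∮_{|z|=R} p'(z)/p(z) dz equals exactly this count.

Number of zeros inside |z| < 2.5: 1.


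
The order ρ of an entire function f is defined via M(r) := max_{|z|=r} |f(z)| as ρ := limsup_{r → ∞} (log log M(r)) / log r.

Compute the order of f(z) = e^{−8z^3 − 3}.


|e^{−8z^3 − 3}| = e^{Re(-8·z^3) + -3} ≤ e^{8|z|^3 + -3} = e^{8r^3 + -3} on |z| = r, so ρ ≤ 3. Choosing z on |z|=r so that -8·z^3 is real positive (always possible by picking arg z appropriately) gives |f(z)| = e^{8r^3 + -3}, matching the bound. The additive constant -3 does not affect log log M(r) ~ 3·log r. Hence ρ = 3.
Therefore ρ = 3.

Order ρ = 3.


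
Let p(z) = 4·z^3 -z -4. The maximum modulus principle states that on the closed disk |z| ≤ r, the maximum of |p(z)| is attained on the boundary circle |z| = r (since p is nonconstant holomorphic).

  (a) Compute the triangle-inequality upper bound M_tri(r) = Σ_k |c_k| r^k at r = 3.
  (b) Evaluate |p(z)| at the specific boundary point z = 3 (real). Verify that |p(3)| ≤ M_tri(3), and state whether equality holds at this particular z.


Coefficients: c_0 = -4, c_1 = -1, c_2 = 0, c_3 = 4. Radius r = 3.
Part (a). Triangle bound: M_tri(r) = Σ_k |c_k| r^k
  = |-4|·3^0 + |-1|·3^1 + |0|·3^2 + |4|·3^3
  = 4 + 3 + 0 + 108 = 115.
This bounds M(r) := max_{|z|=r} |p(z)| from above; equality holds iff all terms c_k z^k can be made to align in phase at a single z on |z|=r.
Part (b). At z = 3 (real, on the circle |z| = r):
  p(3) = (-4)·3^0 + (-1)·3^1 + (0)·3^2 + (4)·3^3 = 101.
  |p(3)| = 101.
Check: |p(3)| = 101 ≤ 115 = M_tri(3). ✓ Equality does not hold at z = 3 (the coefficients have mixed signs, so the terms do not all align in phase there).

M_tri(3) = 115; |p(3)| = 101; equality at z=3: no.


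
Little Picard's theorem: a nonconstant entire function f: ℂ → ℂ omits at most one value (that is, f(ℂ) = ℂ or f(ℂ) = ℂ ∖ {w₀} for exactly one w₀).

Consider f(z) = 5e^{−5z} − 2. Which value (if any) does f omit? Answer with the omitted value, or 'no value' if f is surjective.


Little Picard bounds the complement of f(ℂ) to at most one point.
e^{−5z} is never zero on ℂ, so 5·e^{−5z} takes every value in ℂ ∖ {0}. Adding -2 shifts the range to ℂ ∖ {-2}. Thus f omits exactly the value -2.

Omitted value: -2.


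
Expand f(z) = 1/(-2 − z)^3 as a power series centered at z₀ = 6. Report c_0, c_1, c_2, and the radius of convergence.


Let w = z − z₀, so z = z₀ + w.
Then -2 − z = -2 − (z₀ + w) = (-2 − z₀) − w = -8 − w.
f(z) = 1/(-8 − w)^3 = (1/(-8)^3) · (1 − w/(-8))^{−3}.
By the binomial series (1−u)^{−3} = Σ_{n≥0} C(n+2, 2) u^n for |u|<1, with u = w/(-8):
  c_n = C(n+2, 2) / (-8)^(n+3).
  c_0 = 1/(-8)^3 = -1/512.
  c_1 = 3/(-8)^4 = 3/4096.
  c_2 = 6/(-8)^5 = -3/16384.
The series is valid for |w/d| < 1, i.e. |z − z₀| < |d|.
Radius of convergence: R = |-2 − z₀| = |-8| = 8 (distance from z₀ to the singularity z = -2).

c_0 = -1/512, c_1 = 3/4096, c_2 = -3/16384; R = 8.


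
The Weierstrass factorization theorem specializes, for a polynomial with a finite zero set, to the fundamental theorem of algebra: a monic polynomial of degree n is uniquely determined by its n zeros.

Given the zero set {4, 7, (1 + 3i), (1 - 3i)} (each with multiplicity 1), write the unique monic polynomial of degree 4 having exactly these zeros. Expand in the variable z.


The polynomial is p(z) = ∏_{α ∈ S} (z − α), where S = {4, 7, (1 + 3i), (1 - 3i)}.
Expanding the product yields: p(z) = z^4 -13·z^3 + 60·z^2 -166·z + 280.
Note conjugate pairs combine to real quadratics: (z − (1+3i))(z − (1−3i)) = z² − 2z + 10.
The resulting polynomial has degree 4 and real coefficients as required.

p(z) = z^4 -13·z^3 + 60·z^2 -166·z + 280.


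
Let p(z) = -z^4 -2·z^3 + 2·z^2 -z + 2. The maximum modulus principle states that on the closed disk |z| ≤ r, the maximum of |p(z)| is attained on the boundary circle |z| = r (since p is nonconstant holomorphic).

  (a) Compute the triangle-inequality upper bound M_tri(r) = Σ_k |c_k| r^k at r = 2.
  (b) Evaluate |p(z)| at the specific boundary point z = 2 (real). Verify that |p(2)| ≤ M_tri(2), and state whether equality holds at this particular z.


Coefficients: c_0 = 2, c_1 = -1, c_2 = 2, c_3 = -2, c_4 = -1. Radius r = 2.
Part (a). Triangle bound: M_tri(r) = Σ_k |c_k| r^k
  = |2|·2^0 + |-1|·2^1 + |2|·2^2 + |-2|·2^3 + |-1|·2^4
  = 2 + 2 + 8 + 16 + 16 = 44.
This bounds M(r) := max_{|z|=r} |p(z)| from above; equality holds iff all terms c_k z^k can be made to align in phase at a single z on |z|=r.
Part (b). At z = 2 (real, on the circle |z| = r):
  p(2) = (2)·2^0 + (-1)·2^1 + (2)·2^2 + (-2)·2^3 + (-1)·2^4 = -24.
  |p(2)| = 24.
Check: |p(2)| = 24 ≤ 44 = M_tri(2). ✓ Equality does not hold at z = 2 (the coefficients have mixed signs, so the terms do not all align in phase there).

M_tri(2) = 44; |p(2)| = 24; equality at z=2: no.


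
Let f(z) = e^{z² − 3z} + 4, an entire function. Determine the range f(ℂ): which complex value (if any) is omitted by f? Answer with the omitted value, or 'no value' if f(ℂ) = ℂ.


Little Picard bounds the complement of f(ℂ) to at most one point.
The exponent g(z) = z² − 3z is a nonconstant polynomial, hence surjective onto ℂ. So e^{g(z)} takes every value in {e^w : w ∈ ℂ} = ℂ ∖ {0}. Adding 4 shifts the range to ℂ ∖ {4}. f omits exactly 4.

Omitted value: 4.


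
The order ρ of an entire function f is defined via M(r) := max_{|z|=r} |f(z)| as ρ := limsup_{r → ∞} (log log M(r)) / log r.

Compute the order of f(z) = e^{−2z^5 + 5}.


|e^{−2z^5 + 5}| = e^{Re(-2·z^5) + 5} ≤ e^{2|z|^5 + 5} = e^{2r^5 + 5} on |z| = r, so ρ ≤ 5. Choosing z on |z|=r so that -2·z^5 is real positive (always possible by picking arg z appropriately) gives |f(z)| = e^{2r^5 + 5}, matching the bound. The additive constant 5 does not affect log log M(r) ~ 5·log r. Hence ρ = 5.
Therefore ρ = 5.

Order ρ = 5.


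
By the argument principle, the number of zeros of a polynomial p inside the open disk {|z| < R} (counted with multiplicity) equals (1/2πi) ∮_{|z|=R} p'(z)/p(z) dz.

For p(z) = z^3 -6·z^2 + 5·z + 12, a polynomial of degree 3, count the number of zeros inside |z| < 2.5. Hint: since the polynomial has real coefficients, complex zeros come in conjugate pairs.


The zeros of p are: -1, 3, 4.
Their magnitudes are: 1, 3, 4.
Zeros with |z| < R = 2.5: -1.
Count = 1.
By the argument principle, (1/2πi) ∮_{|z|=R} p'(z)/p(z) dz equals exactly this count.

Number of zeros inside |z| < 2.5: 1.


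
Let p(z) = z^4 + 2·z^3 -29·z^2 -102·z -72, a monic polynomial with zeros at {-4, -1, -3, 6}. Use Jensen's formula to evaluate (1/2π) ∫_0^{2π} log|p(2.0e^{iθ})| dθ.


Zeros: -4, -3, -1, 6; r = 2.0.
Inside |z| < r: -1. Outside (|z| ≥ r): -4, -3, 6.
p(0) = -72, so log|p(0)| = log(72) = 4.2767.
Apply Jensen: I(r) = log|p(0)| + Σ_k log(r/|z_k|), summed over zeros inside |z| < r.
  log(r/|z_k|) for z_k = -1: log(2.0/1) = 0.6931
  Outside zeros (-4, -3, 6) contribute nothing to the Jensen sum.
Sum over inside zeros: 0.6931.
I(r) = log|p(0)| + (inside sum) = 4.2767 + 0.6931 = 4.9698.
Note: since some zeros are outside |z| ≤ r, the simplified n·log(r) form does NOT apply — only the inside zeros contribute.

I(r) ≈ 4.9698.


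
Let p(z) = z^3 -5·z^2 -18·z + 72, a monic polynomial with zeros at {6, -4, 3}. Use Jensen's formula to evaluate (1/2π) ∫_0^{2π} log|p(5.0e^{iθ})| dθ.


Zeros: -4, 3, 6; r = 5.0.
Inside |z| < r: -4, 3. Outside (|z| ≥ r): 6.
p(0) = 72, so log|p(0)| = log(72) = 4.2767.
Apply Jensen: I(r) = log|p(0)| + Σ_k log(r/|z_k|), summed over zeros inside |z| < r.
  log(r/|z_k|) for z_k = -4: log(5.0/4) = 0.2231
  log(r/|z_k|) for z_k = 3: log(5.0/3) = 0.5108
  Outside zeros (6) contribute nothing to the Jensen sum.
Sum over inside zeros: 0.7340.
I(r) = log|p(0)| + (inside sum) = 4.2767 + 0.7340 = 5.0106.
Note: since some zeros are outside |z| ≤ r, the simplified n·log(r) form does NOT apply — only the inside zeros contribute.

I(r) ≈ 5.0106.


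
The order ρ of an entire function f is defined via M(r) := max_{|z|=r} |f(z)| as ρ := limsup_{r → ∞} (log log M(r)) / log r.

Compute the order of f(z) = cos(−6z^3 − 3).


Write cos(w) = (e^{iw} ± e^{−iw})/(2 or 2i), so |cos(w)| ≤ e^{|w|}. With w = −6z^3 − 3, |w| ≤ 6r^3 + 3 on |z|=r, giving M(r) ≤ e^{6r^3 + 3} and ρ ≤ 3. For the lower bound, choose z on |z|=r with -6z^3 purely imaginary of modulus 6r^3; then |cos(−6z^3 − 3)| grows like e^{6r^3}/2, so ρ ≥ 3. Hence ρ = 3.
Therefore ρ = 3.

Order ρ = 3.


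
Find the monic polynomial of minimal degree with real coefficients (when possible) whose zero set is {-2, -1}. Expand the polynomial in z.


The polynomial is p(z) = ∏_{α ∈ S} (z − α), where S = {-2, -1}.
Expanding the product yields: p(z) = z^2 + 3·z + 2.
The resulting polynomial has degree 2 and real coefficients as required.

p(z) = z^2 + 3·z + 2.


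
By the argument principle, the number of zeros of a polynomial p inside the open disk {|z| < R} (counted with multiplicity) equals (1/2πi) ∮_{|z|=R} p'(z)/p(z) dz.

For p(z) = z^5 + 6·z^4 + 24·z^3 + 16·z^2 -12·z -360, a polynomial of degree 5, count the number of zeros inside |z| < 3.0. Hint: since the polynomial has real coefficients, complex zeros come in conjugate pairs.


The zeros of p are: 2, (-1 + 3i), (-1 - 3i), (-3 + 3i), (-3 - 3i).
Their magnitudes are: 2, 3.162, 3.162, 4.243, 4.243.
Zeros with |z| < R = 3.0: 2.
Count = 1.
By the argument principle, (1/2πi) ∮_{|z|=R} p'(z)/p(z) dz equals exactly this count.

Number of zeros inside |z| < 3.0: 1.


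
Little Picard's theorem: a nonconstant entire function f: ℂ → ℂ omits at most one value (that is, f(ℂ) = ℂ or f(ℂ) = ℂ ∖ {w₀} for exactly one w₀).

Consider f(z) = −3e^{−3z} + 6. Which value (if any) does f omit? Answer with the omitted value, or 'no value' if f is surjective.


Little Picard bounds the complement of f(ℂ) to at most one point.
e^{−3z} is never zero on ℂ, so -3·e^{−3z} takes every value in ℂ ∖ {0}. Adding 6 shifts the range to ℂ ∖ {6}. Thus f omits exactly the value 6.

Omitted value: 6.


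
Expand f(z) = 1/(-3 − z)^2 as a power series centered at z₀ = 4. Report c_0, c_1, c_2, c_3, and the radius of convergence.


Let w = z − z₀, so z = z₀ + w.
Then -3 − z = -3 − (z₀ + w) = (-3 − z₀) − w = -7 − w.
f(z) = 1/(-7 − w)^2 = (1/(-7)^2) · (1 − w/(-7))^{−2}.
By the binomial series (1−u)^{−2} = Σ_{n≥0} C(n+1, 1) u^n for |u|<1, with u = w/(-7):
  c_n = C(n+1, 1) / (-7)^(n+2).
  c_0 = 1/(-7)^2 = 1/49.
  c_1 = 2/(-7)^3 = -2/343.
  c_2 = 3/(-7)^4 = 3/2401.
  c_3 = 4/(-7)^5 = -4/16807.
The series is valid for |w/d| < 1, i.e. |z − z₀| < |d|.
Radius of convergence: R = |-3 − z₀| = |-7| = 7 (distance from z₀ to the singularity z = -3).

c_0 = 1/49, c_1 = -2/343, c_2 = 3/2401, c_3 = -4/16807; R = 7.


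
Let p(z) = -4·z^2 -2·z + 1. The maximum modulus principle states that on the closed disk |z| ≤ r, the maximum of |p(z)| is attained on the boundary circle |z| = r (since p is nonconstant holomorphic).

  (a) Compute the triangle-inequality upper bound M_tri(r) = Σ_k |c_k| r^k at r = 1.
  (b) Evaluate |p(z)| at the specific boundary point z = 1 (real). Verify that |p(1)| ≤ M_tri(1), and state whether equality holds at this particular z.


Coefficients: c_0 = 1, c_1 = -2, c_2 = -4. Radius r = 1.
Part (a). Triangle bound: M_tri(r) = Σ_k |c_k| r^k
  = |1|·1^0 + |-2|·1^1 + |-4|·1^2
  = 1 + 2 + 4 = 7.
This bounds M(r) := max_{|z|=r} |p(z)| from above; equality holds iff all terms c_k z^k can be made to align in phase at a single z on |z|=r.
Part (b). At z = 1 (real, on the circle |z| = r):
  p(1) = (1)·1^0 + (-2)·1^1 + (-4)·1^2 = -5.
  |p(1)| = 5.
Check: |p(1)| = 5 ≤ 7 = M_tri(1). ✓ Equality does not hold at z = 1 (the coefficients have mixed signs, so the terms do not all align in phase there).

M_tri(1) = 7; |p(1)| = 5; equality at z=1: no.


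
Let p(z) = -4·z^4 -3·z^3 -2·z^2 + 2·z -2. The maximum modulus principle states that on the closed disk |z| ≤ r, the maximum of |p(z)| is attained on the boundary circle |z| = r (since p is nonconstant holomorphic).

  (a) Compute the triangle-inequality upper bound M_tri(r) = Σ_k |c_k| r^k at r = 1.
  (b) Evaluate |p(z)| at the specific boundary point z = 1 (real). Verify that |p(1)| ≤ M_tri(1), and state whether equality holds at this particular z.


Coefficients: c_0 = -2, c_1 = 2, c_2 = -2, c_3 = -3, c_4 = -4. Radius r = 1.
Part (a). Triangle bound: M_tri(r) = Σ_k |c_k| r^k
  = |-2|·1^0 + |2|·1^1 + |-2|·1^2 + |-3|·1^3 + |-4|·1^4
  = 2 + 2 + 2 + 3 + 4 = 13.
This bounds M(r) := max_{|z|=r} |p(z)| from above; equality holds iff all terms c_k z^k can be made to align in phase at a single z on |z|=r.
Part (b). At z = 1 (real, on the circle |z| = r):
  p(1) = (-2)·1^0 + (2)·1^1 + (-2)·1^2 + (-3)·1^3 + (-4)·1^4 = -9.
  |p(1)| = 9.
Check: |p(1)| = 9 ≤ 13 = M_tri(1). ✓ Equality does not hold at z = 1 (the coefficients have mixed signs, so the terms do not all align in phase there).

M_tri(1) = 13; |p(1)| = 9; equality at z=1: no.


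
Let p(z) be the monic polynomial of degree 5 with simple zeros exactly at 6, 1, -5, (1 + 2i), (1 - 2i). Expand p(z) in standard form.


The polynomial is p(z) = ∏_{α ∈ S} (z − α), where S = {6, 1, -5, (1 + 2i), (1 - 2i)}.
Expanding the product yields: p(z) = z^5 -4·z^4 -20·z^3 + 78·z^2 -205·z + 150.
Note conjugate pairs combine to real quadratics: (z − (1+2i))(z − (1−2i)) = z² − 2z + 5.
The resulting polynomial has degree 5 and real coefficients as required.

p(z) = z^5 -4·z^4 -20·z^3 + 78·z^2 -205·z + 150.


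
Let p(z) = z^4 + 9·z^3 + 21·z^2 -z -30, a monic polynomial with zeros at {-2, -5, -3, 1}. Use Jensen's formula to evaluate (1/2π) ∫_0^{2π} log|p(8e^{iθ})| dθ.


Zeros: -5, -3, -2, 1; r = 8.
Inside |z| < r: -5, -3, -2, 1. Outside (|z| ≥ r): ∅.
p(0) = -30, so log|p(0)| = log(30) = 3.4012.
Apply Jensen: I(r) = log|p(0)| + Σ_k log(r/|z_k|), summed over zeros inside |z| < r.
  log(r/|z_k|) for z_k = -2: log(8/2) = 1.3863
  log(r/|z_k|) for z_k = -5: log(8/5) = 0.4700
  log(r/|z_k|) for z_k = -3: log(8/3) = 0.9808
  log(r/|z_k|) for z_k = 1: log(8/1) = 2.0794
Sum over inside zeros: 4.9166.
I(r) = log|p(0)| + (inside sum) = 3.4012 + 4.9166 = 8.3178.
Closed form (all zeros inside, monic): I(r) = n·log(r) = 4·log(8) = 8.3178. ✓

I(r) ≈ 8.3178.


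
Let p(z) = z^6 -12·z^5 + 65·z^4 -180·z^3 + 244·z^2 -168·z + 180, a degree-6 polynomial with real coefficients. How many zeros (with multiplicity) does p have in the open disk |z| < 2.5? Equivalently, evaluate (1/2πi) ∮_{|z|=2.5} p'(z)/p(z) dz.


The zeros of p are: (3 + 3i), (3 - 3i), (3 + 1i), (3 - 1i), (0 + 1i), (0 - 1i).
Their magnitudes are: 4.243, 4.243, 3.162, 3.162, 1, 1.
Zeros with |z| < R = 2.5: (0 + 1i), (0 - 1i).
Count = 2.
By the argument principle, (1/2πi) ∮_{|z|=R} p'(z)/p(z) dz equals exactly this count.

Number of zeros inside |z| < 2.5: 2.


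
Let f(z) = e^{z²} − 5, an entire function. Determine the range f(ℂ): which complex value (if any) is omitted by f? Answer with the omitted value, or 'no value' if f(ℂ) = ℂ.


Little Picard bounds the complement of f(ℂ) to at most one point.
The exponent g(z) = z² is a nonconstant polynomial, hence surjective onto ℂ. So e^{g(z)} takes every value in {e^w : w ∈ ℂ} = ℂ ∖ {0}. Adding -5 shifts the range to ℂ ∖ {-5}. f omits exactly -5.

Omitted value: -5.


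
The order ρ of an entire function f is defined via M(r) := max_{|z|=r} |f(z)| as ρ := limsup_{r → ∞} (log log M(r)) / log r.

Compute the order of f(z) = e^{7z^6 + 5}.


|e^{7z^6 + 5}| = e^{Re(7·z^6) + 5} ≤ e^{7|z|^6 + 5} = e^{7r^6 + 5} on |z| = r, so ρ ≤ 6. Choosing z on |z|=r so that 7·z^6 is real positive (always possible by picking arg z appropriately) gives |f(z)| = e^{7r^6 + 5}, matching the bound. The additive constant 5 does not affect log log M(r) ~ 6·log r. Hence ρ = 6.
Therefore ρ = 6.

Order ρ = 6.


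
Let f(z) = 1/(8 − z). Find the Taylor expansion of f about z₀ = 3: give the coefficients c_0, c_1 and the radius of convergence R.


Let w = z − z₀, so z = z₀ + w.
Then 8 − z = 8 − (z₀ + w) = (8 − z₀) − w = 5 − w.
f(z) = 1/(5 − w) = (1/(5)) · 1/(1 − w/(5)) = Σ_{n≥0} w^n / (5)^(n+1).
So c_n = 1/(5)^(n+1):
  c_0 = 1/(5)^1 = 1/5.
  c_1 = 1/(5)^2 = 1/25.
The series is valid for |w/d| < 1, i.e. |z − z₀| < |d|.
Radius of convergence: R = |8 − z₀| = |5| = 5 (distance from z₀ to the singularity z = 8).

c_0 = 1/5, c_1 = 1/25; R = 5.


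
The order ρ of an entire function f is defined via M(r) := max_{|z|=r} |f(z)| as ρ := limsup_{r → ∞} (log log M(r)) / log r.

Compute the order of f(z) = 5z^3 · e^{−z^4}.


M(r) = max_{|z|=r} |5|·|z|^3·|e^{−z^4}| = 5·r^3 · e^{1r^4} (the factors attain their maxima compatibly on |z|=r). Then log M(r) = log 5 + 3·log r + 1r^4, dominated by the last term, so log log M(r) ~ 4·log r. The polynomial factor 5z^3 contributes only a log r term and does not affect the order. ρ = 4.
Therefore ρ = 4.

Order ρ = 4.


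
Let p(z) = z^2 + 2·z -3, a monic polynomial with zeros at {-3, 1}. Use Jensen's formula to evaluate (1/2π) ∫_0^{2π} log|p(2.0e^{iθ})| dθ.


Zeros: -3, 1; r = 2.0.
Inside |z| < r: 1. Outside (|z| ≥ r): -3.
p(0) = -3, so log|p(0)| = log(3) = 1.0986.
Apply Jensen: I(r) = log|p(0)| + Σ_k log(r/|z_k|), summed over zeros inside |z| < r.
  log(r/|z_k|) for z_k = 1: log(2.0/1) = 0.6931
  Outside zeros (-3) contribute nothing to the Jensen sum.
Sum over inside zeros: 0.6931.
I(r) = log|p(0)| + (inside sum) = 1.0986 + 0.6931 = 1.7918.
Note: since some zeros are outside |z| ≤ r, the simplified n·log(r) form does NOT apply — only the inside zeros contribute.

I(r) ≈ 1.7918.


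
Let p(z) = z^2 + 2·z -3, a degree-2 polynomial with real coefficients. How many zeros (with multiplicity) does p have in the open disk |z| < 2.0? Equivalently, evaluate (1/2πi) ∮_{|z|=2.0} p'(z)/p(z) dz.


The zeros of p are: 1, -3.
Their magnitudes are: 1, 3.
Zeros with |z| < R = 2.0: 1.
Count = 1.
By the argument principle, (1/2πi) ∮_{|z|=R} p'(z)/p(z) dz equals exactly this count.

Number of zeros inside |z| < 2.0: 1.


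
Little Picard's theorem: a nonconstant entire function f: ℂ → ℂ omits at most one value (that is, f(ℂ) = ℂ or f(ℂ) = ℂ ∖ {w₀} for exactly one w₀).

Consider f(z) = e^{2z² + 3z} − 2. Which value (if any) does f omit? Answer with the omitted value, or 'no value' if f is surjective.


Little Picard bounds the complement of f(ℂ) to at most one point.
The exponent g(z) = 2z² + 3z is a nonconstant polynomial, hence surjective onto ℂ. So e^{g(z)} takes every value in {e^w : w ∈ ℂ} = ℂ ∖ {0}. Adding -2 shifts the range to ℂ ∖ {-2}. f omits exactly -2.

Omitted value: -2.


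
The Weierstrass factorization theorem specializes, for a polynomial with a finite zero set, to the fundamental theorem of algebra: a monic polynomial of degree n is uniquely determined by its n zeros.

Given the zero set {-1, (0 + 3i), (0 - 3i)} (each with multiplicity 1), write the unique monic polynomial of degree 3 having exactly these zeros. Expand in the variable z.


The polynomial is p(z) = ∏_{α ∈ S} (z − α), where S = {-1, (0 + 3i), (0 - 3i)}.
Expanding the product yields: p(z) = z^3 + z^2 + 9·z + 9.
Note conjugate pairs combine to real quadratics: (z − (0+3i))(z − (0−3i)) = z² + 9.
The resulting polynomial has degree 3 and real coefficients as required.

p(z) = z^3 + z^2 + 9·z + 9.


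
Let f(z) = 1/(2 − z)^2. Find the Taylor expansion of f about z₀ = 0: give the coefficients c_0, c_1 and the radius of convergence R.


Let w = z − z₀, so z = z₀ + w.
Then 2 − z = 2 − (z₀ + w) = (2 − z₀) − w = 2 − w.
f(z) = 1/(2 − w)^2 = (1/(2)^2) · (1 − w/(2))^{−2}.
By the binomial series (1−u)^{−2} = Σ_{n≥0} C(n+1, 1) u^n for |u|<1, with u = w/(2):
  c_n = C(n+1, 1) / (2)^(n+2).
  c_0 = 1/(2)^2 = 1/4.
  c_1 = 2/(2)^3 = 1/4.
The series is valid for |w/d| < 1, i.e. |z − z₀| < |d|.
Radius of convergence: R = |2 − z₀| = |2| = 2 (distance from z₀ to the singularity z = 2).

c_0 = 1/4, c_1 = 1/4; R = 2.


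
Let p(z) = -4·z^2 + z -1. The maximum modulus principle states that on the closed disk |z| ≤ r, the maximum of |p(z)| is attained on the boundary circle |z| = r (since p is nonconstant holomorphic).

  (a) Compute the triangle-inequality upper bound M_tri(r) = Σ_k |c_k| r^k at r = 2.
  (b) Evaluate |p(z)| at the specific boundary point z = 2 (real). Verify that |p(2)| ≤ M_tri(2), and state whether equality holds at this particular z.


Coefficients: c_0 = -1, c_1 = 1, c_2 = -4. Radius r = 2.
Part (a). Triangle bound: M_tri(r) = Σ_k |c_k| r^k
  = |-1|·2^0 + |1|·2^1 + |-4|·2^2
  = 1 + 2 + 16 = 19.
This bounds M(r) := max_{|z|=r} |p(z)| from above; equality holds iff all terms c_k z^k can be made to align in phase at a single z on |z|=r.
Part (b). At z = 2 (real, on the circle |z| = r):
  p(2) = (-1)·2^0 + (1)·2^1 + (-4)·2^2 = -15.
  |p(2)| = 15.
Check: |p(2)| = 15 ≤ 19 = M_tri(2). ✓ Equality does not hold at z = 2 (the coefficients have mixed signs, so the terms do not all align in phase there).

M_tri(2) = 19; |p(2)| = 15; equality at z=2: no.


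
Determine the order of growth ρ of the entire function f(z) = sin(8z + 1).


sin(w) is a linear combination of e^{iw} and e^{−iw} (or e^w, e^{−w} in the hyperbolic case), so |sin(w)| ≤ e^{|w|}. With w = 8z + 1, |w| ≤ 8|z| + 1 = 8r + 1 on |z| = r, giving M(r) ≤ e^{8r + 1}, so ρ ≤ 1. On a suitable ray (z = it for sin/cos; z = t for sinh/cosh, t real → ∞), |sin(8z + 1)| grows like e^{8|t|}/2, so ρ ≥ 1. Hence ρ = 1.
Therefore ρ = 1.

Order ρ = 1.


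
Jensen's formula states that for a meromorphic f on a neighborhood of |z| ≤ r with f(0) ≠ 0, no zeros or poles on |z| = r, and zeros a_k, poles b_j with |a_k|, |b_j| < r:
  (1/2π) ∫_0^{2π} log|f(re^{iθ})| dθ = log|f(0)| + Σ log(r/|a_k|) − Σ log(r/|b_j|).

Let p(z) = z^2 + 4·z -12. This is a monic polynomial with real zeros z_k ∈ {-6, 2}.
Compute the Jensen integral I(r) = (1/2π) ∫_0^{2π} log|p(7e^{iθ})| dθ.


Zeros: -6, 2; r = 7.
Inside |z| < r: -6, 2. Outside (|z| ≥ r): ∅.
p(0) = -12, so log|p(0)| = log(12) = 2.4849.
Apply Jensen: I(r) = log|p(0)| + Σ_k log(r/|z_k|), summed over zeros inside |z| < r.
  log(r/|z_k|) for z_k = -6: log(7/6) = 0.1542
  log(r/|z_k|) for z_k = 2: log(7/2) = 1.2528
Sum over inside zeros: 1.4069.
I(r) = log|p(0)| + (inside sum) = 2.4849 + 1.4069 = 3.8918.
Closed form (all zeros inside, monic): I(r) = n·log(r) = 2·log(7) = 3.8918. ✓

I(r) ≈ 3.8918.


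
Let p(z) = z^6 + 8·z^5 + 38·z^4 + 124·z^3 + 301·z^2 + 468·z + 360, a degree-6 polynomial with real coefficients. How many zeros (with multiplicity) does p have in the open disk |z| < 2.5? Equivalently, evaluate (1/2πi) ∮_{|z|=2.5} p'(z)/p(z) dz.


The zeros of p are: (-2 + 1i), (-2 - 1i), (0 + 3i), (0 - 3i), (-2 + 2i), (-2 - 2i).
Their magnitudes are: 2.236, 2.236, 3, 3, 2.828, 2.828.
Zeros with |z| < R = 2.5: (-2 + 1i), (-2 - 1i).
Count = 2.
By the argument principle, (1/2πi) ∮_{|z|=R} p'(z)/p(z) dz equals exactly this count.

Number of zeros inside |z| < 2.5: 2.


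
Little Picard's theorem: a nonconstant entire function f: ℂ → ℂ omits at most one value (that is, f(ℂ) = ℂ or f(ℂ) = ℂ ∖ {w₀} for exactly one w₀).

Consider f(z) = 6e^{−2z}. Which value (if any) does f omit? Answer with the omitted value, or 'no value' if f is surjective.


Little Picard bounds the complement of f(ℂ) to at most one point.
e^{−2z} is never zero on ℂ, so 6·e^{−2z} takes every value in ℂ ∖ {0}. Adding 0 shifts the range to ℂ ∖ {0}. Thus f omits exactly the value 0.

Omitted value: 0.


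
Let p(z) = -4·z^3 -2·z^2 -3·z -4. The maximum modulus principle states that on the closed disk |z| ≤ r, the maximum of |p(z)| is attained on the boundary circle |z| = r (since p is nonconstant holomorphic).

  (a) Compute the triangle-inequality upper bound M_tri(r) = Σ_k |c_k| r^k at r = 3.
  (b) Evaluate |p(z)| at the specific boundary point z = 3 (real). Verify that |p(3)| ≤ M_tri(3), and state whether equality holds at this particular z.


Coefficients: c_0 = -4, c_1 = -3, c_2 = -2, c_3 = -4. Radius r = 3.
Part (a). Triangle bound: M_tri(r) = Σ_k |c_k| r^k
  = |-4|·3^0 + |-3|·3^1 + |-2|·3^2 + |-4|·3^3
  = 4 + 9 + 18 + 108 = 139.
This bounds M(r) := max_{|z|=r} |p(z)| from above; equality holds iff all terms c_k z^k can be made to align in phase at a single z on |z|=r.
Part (b). At z = 3 (real, on the circle |z| = r):
  p(3) = (-4)·3^0 + (-3)·3^1 + (-2)·3^2 + (-4)·3^3 = -139.
  |p(3)| = 139.
Since all nonzero coefficients share the same sign, |p(3)| = 139 = M_tri(3); the triangle bound is attained at z = 3, so in fact M(r) = 139.

M_tri(3) = 139; |p(3)| = 139; equality at z=3: yes.


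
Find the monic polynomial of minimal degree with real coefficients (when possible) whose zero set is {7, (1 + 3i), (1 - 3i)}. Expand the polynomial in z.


The polynomial is p(z) = ∏_{α ∈ S} (z − α), where S = {7, (1 + 3i), (1 - 3i)}.
Expanding the product yields: p(z) = z^3 -9·z^2 + 24·z -70.
Note conjugate pairs combine to real quadratics: (z − (1+3i))(z − (1−3i)) = z² − 2z + 10.
The resulting polynomial has degree 3 and real coefficients as required.

p(z) = z^3 -9·z^2 + 24·z -70.


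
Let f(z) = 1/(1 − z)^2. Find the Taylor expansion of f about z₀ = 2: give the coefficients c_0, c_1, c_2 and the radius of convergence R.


Let w = z − z₀, so z = z₀ + w.
Then 1 − z = 1 − (z₀ + w) = (1 − z₀) − w = -1 − w.
f(z) = 1/(-1 − w)^2 = (1/(-1)^2) · (1 − w/(-1))^{−2}.
By the binomial series (1−u)^{−2} = Σ_{n≥0} C(n+1, 1) u^n for |u|<1, with u = w/(-1):
  c_n = C(n+1, 1) / (-1)^(n+2).
  c_0 = 1/(-1)^2 = 1.
  c_1 = 2/(-1)^3 = -2.
  c_2 = 3/(-1)^4 = 3.
The series is valid for |w/d| < 1, i.e. |z − z₀| < |d|.
Radius of convergence: R = |1 − z₀| = |-1| = 1 (distance from z₀ to the singularity z = 1).

c_0 = 1, c_1 = -2, c_2 = 3; R = 1.


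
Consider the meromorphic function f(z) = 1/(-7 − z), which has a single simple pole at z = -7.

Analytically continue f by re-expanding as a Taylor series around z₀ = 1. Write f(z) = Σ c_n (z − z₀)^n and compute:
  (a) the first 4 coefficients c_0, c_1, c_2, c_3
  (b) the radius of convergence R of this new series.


Let w = z − z₀, so z = z₀ + w.
Then -7 − z = -7 − (z₀ + w) = (-7 − z₀) − w = -8 − w.
f(z) = 1/(-8 − w) = (1/(-8)) · 1/(1 − w/(-8)) = Σ_{n≥0} w^n / (-8)^(n+1).
So c_n = 1/(-8)^(n+1):
  c_0 = 1/(-8)^1 = -1/8.
  c_1 = 1/(-8)^2 = 1/64.
  c_2 = 1/(-8)^3 = -1/512.
  c_3 = 1/(-8)^4 = 1/4096.
The series is valid for |w/d| < 1, i.e. |z − z₀| < |d|.
Radius of convergence: R = |-7 − z₀| = |-8| = 8 (distance from z₀ to the singularity z = -7).

c_0 = -1/8, c_1 = 1/64, c_2 = -1/512, c_3 = 1/4096; R = 8.


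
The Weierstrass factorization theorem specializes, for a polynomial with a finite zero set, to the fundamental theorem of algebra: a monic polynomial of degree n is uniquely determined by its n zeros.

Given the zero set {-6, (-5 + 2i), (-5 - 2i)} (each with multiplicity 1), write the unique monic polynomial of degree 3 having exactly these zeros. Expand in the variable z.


The polynomial is p(z) = ∏_{α ∈ S} (z − α), where S = {-6, (-5 + 2i), (-5 - 2i)}.
Expanding the product yields: p(z) = z^3 + 16·z^2 + 89·z + 174.
Note conjugate pairs combine to real quadratics: (z − (-5+2i))(z − (-5−2i)) = z² + 10z + 29.
The resulting polynomial has degree 3 and real coefficients as required.

p(z) = z^3 + 16·z^2 + 89·z + 174.


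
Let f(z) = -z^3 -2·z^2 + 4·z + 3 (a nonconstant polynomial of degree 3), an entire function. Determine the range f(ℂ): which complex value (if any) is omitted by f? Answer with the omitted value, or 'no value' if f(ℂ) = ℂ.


Little Picard bounds the complement of f(ℂ) to at most one point.
For every w ∈ ℂ, the equation p(z) − w = 0 is a nonconstant polynomial in z and hence has at least one root by the fundamental theorem of algebra. So p is surjective onto ℂ, omitting no value.

Omitted value: no value.


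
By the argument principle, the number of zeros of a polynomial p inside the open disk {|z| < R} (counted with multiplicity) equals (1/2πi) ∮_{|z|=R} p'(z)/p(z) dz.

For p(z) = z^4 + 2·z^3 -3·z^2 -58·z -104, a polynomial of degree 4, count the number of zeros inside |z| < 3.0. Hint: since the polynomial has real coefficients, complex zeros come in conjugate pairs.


The zeros of p are: -2, 4, (-2 + 3i), (-2 - 3i).
Their magnitudes are: 2, 4, 3.606, 3.606.
Zeros with |z| < R = 3.0: -2.
Count = 1.
By the argument principle, (1/2πi) ∮_{|z|=R} p'(z)/p(z) dz equals exactly this count.

Number of zeros inside |z| < 3.0: 1.


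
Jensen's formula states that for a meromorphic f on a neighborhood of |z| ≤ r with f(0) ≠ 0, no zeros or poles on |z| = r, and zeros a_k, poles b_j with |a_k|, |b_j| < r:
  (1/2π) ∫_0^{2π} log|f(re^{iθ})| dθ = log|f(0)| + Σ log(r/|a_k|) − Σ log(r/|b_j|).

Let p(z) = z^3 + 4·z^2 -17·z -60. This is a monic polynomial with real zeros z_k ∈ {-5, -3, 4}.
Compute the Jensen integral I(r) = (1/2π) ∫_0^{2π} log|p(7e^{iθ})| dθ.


Zeros: -5, -3, 4; r = 7.
Inside |z| < r: -5, -3, 4. Outside (|z| ≥ r): ∅.
p(0) = -60, so log|p(0)| = log(60) = 4.0943.
Apply Jensen: I(r) = log|p(0)| + Σ_k log(r/|z_k|), summed over zeros inside |z| < r.
  log(r/|z_k|) for z_k = -5: log(7/5) = 0.3365
  log(r/|z_k|) for z_k = -3: log(7/3) = 0.8473
  log(r/|z_k|) for z_k = 4: log(7/4) = 0.5596
Sum over inside zeros: 1.7434.
I(r) = log|p(0)| + (inside sum) = 4.0943 + 1.7434 = 5.8377.
Closed form (all zeros inside, monic): I(r) = n·log(r) = 3·log(7) = 5.8377. ✓

I(r) ≈ 5.8377.


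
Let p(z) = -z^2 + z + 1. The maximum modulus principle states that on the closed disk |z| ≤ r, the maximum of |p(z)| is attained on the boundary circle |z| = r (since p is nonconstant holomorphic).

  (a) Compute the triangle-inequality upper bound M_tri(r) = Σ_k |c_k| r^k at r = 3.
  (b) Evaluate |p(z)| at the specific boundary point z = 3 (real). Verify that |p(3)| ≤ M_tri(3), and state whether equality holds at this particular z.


Coefficients: c_0 = 1, c_1 = 1, c_2 = -1. Radius r = 3.
Part (a). Triangle bound: M_tri(r) = Σ_k |c_k| r^k
  = |1|·3^0 + |1|·3^1 + |-1|·3^2
  = 1 + 3 + 9 = 13.
This bounds M(r) := max_{|z|=r} |p(z)| from above; equality holds iff all terms c_k z^k can be made to align in phase at a single z on |z|=r.
Part (b). At z = 3 (real, on the circle |z| = r):
  p(3) = (1)·3^0 + (1)·3^1 + (-1)·3^2 = -5.
  |p(3)| = 5.
Check: |p(3)| = 5 ≤ 13 = M_tri(3). ✓ Equality does not hold at z = 3 (the coefficients have mixed signs, so the terms do not all align in phase there).

M_tri(3) = 13; |p(3)| = 5; equality at z=3: no.
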